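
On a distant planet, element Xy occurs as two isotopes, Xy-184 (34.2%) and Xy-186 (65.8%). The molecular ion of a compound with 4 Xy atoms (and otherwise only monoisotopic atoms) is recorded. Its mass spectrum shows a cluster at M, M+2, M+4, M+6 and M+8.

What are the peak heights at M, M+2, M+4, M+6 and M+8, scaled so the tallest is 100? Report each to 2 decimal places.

3.51 : 27.01 : 77.96 : 100.00 : 48.10

Each Xy atom is independently Xy-184 (p = 0.342) or Xy-186 (q = 0.658); the cluster is the binomial expansion (p + q)^4.
P(M) = 0.342^4 = 0.013681
P(M+2) = 4 × 0.342^3 × 0.658^1 = 0.105284
P(M+4) = 6 × 0.342^2 × 0.658^2 = 0.303847
P(M+6) = 4 × 0.342^1 × 0.658^3 = 0.389730
P(M+8) = 0.658^4 = 0.187458
The M+6 peak is largest (0.389730); scaling to 100 gives 3.51 : 27.01 : 77.96 : 100.00 : 48.10.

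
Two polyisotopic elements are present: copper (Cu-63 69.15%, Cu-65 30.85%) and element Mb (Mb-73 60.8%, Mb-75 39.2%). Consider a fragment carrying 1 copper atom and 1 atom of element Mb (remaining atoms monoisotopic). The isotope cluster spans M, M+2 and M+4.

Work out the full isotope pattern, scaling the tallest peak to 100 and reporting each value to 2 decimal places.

91.67 : 100.00 : 26.37

Copper pattern (n=1): 0.6915 : 0.3085
Element Mb pattern (n=1): 0.6080 : 0.3920
Convolve the two distributions (both contribute in 2-u steps):
  M: 0.6915×0.6080 = 0.420432
  M+2: 0.6915×0.3920 + 0.3085×0.6080 = 0.458636
  M+4: 0.3085×0.3920 = 0.120932
Scale to base peak (0.458636) = 100: 91.67 : 100.00 : 26.37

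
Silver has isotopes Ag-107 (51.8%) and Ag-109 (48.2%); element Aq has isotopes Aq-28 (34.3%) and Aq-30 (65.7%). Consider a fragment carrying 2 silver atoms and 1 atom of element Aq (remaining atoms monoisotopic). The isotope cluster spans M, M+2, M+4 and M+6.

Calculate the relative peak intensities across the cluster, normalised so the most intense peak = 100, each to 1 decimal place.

22.6 : 85.2 : 100.0 : 37.4

Silver pattern (n=2): 0.268324 : 0.499352 : 0.232324
Element Aq pattern (n=1): 0.3430 : 0.6570
Convolve the two distributions (both contribute in 2-u steps):
  M: 0.268324×0.3430 = 0.092035
  M+2: 0.268324×0.6570 + 0.499352×0.3430 = 0.347567
  M+4: 0.499352×0.6570 + 0.232324×0.3430 = 0.407761
  M+6: 0.232324×0.6570 = 0.152637
Scale to base peak (0.407761) = 100: 22.6 : 85.2 : 100.0 : 37.4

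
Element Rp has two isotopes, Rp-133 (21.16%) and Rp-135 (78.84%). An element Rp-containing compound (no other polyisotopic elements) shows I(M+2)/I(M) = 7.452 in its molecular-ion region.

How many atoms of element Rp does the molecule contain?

2

With n Rp atoms, P(M+2)/P(M) = C(n,1)·p^(n−1)q / p^n = n·q/p = n · 0.7884/0.2116.
n = 7.452 × 0.2116/0.7884 = 2.00 ≈ 2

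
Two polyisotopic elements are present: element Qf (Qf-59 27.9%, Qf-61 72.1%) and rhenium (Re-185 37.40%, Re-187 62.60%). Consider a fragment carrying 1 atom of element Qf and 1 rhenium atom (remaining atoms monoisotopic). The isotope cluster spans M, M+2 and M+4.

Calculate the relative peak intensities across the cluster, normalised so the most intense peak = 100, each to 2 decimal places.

23.12 : 98.44 : 100.00

Element Qf pattern (n=1): 0.2790 : 0.7210
Rhenium pattern (n=1): 0.3740 : 0.6260
Convolve the two distributions (both contribute in 2-u steps):
  M: 0.2790×0.3740 = 0.104346
  M+2: 0.2790×0.6260 + 0.7210×0.3740 = 0.444308
  M+4: 0.7210×0.6260 = 0.451346
Scale to base peak (0.451346) = 100: 23.12 : 98.44 : 100.00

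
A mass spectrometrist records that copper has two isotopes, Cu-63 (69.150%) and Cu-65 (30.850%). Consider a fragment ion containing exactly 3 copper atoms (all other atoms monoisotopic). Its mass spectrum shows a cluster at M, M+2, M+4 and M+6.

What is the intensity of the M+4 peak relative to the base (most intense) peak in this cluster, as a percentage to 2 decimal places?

(0.69150 + 0.30850)^3 gives M 0.3307, M+2 0.4425, M+4 0.1974, M+6 0.0294; the largest is M+2.
P(M+2) = C(3,1) × 0.69150^2 × 0.30850^1 = 3 × 0.47817225 × 0.3085 = 0.442548 (base)
P(M+4) = C(3,2) × 0.69150^1 × 0.30850^2 = 3 × 0.6915 × 0.09517225 = 0.197435
Relative intensity = 0.197435 / 0.442548 × 100 = 44.61

44.61%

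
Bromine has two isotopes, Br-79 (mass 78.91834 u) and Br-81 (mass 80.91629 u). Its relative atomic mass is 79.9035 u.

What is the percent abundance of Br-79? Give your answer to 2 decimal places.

50.69%

With x = fraction of Br-79 (so Br-81 is 1 − x):
78.91834·x + 80.91629·(1 − x) = 79.9035
(78.91834 − 80.91629)·x = 79.9035 − 80.91629
x = -1.01279 / -1.99795 = 0.50691 → 50.69% Br-79, 49.31% Br-81.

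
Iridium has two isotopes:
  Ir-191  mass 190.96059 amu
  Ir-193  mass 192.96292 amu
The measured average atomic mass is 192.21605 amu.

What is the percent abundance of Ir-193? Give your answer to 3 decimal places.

Writing the weighted mean with unknown fraction x of Ir-191:
190.96059·x + 192.96292·(1 − x) = 192.21605
(190.96059 − 192.96292)·x = 192.21605 − 192.96292
x = -0.74687 / -2.00233 = 0.37300 → 37.300% Ir-191, 62.700% Ir-193.

62.700%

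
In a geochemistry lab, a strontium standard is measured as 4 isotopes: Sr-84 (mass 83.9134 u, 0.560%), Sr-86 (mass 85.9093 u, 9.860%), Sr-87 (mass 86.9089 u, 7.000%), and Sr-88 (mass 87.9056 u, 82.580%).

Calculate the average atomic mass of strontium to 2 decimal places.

The abundance-weighted mean is 0.00560 × 83.9134 + 0.09860 × 85.9093 + 0.07000 × 86.9089 + 0.82580 × 87.9056
= 0.46992 + 8.47066 + 6.08362 + 72.59244 = 87.61664 u

87.62 u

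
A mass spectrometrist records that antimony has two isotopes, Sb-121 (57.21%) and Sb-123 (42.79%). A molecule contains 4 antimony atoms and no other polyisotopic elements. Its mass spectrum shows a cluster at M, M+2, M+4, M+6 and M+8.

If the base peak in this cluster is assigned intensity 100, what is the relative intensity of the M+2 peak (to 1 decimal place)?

89.1

Binomial terms of (0.5721 + 0.4279)^4: M 0.1071, M+2 0.3205, M+4 0.3596, M+6 0.1793, M+8 0.0335 → M+4 is the base peak.
P(M+4) = C(4,2) × 0.5721^2 × 0.4279^2 = 6 × 0.32729841 × 0.18309841 = 0.359567 (base)
P(M+2) = C(4,1) × 0.5721^3 × 0.4279^1 = 4 × 0.18724742 × 0.4279 = 0.320493
Relative intensity = 0.320493 / 0.359567 × 100 = 89.1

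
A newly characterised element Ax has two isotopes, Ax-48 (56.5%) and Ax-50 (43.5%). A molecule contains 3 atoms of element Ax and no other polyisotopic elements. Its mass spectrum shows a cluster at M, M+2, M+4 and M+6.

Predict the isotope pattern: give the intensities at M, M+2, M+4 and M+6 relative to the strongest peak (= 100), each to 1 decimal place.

Expanding (0.565 + 0.435)^3:
P(M) = 0.565^3 = 0.180362
P(M+2) = 3 × 0.565^2 × 0.435^1 = 0.416589
P(M+4) = 3 × 0.565^1 × 0.435^2 = 0.320736
P(M+6) = 0.435^3 = 0.082313
The M+2 peak is largest (0.416589); scaling to 100 gives 43.3 : 100.0 : 77.0 : 19.8.

43.3 : 100.0 : 77.0 : 19.8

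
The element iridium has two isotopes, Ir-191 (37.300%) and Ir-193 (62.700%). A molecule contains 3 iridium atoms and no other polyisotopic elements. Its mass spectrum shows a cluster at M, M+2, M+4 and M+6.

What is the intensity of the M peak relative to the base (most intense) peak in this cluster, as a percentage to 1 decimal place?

Term probabilities: M 0.0519, M+2 0.2617, M+4 0.4399, M+6 0.2465. Base peak = M+4.
P(M+4) = C(3,2) × 0.37300^1 × 0.62700^2 = 3 × 0.3730 × 0.393129 = 0.439911 (base)
P(M) = C(3,0) × 0.37300^3 × 0.62700^0 = 1 × 0.05189512 × 1.0000 = 0.051895
Relative intensity = 0.051895 / 0.439911 × 100 = 11.8

11.8%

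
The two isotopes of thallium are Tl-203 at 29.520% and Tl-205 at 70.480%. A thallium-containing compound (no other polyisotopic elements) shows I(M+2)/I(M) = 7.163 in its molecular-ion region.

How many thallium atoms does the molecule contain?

The M+2/M ratio from n Tl atoms is n · q/p = n · 0.70480/0.29520.
n = 7.163 × 0.29520/0.70480 = 3.00 ≈ 3

3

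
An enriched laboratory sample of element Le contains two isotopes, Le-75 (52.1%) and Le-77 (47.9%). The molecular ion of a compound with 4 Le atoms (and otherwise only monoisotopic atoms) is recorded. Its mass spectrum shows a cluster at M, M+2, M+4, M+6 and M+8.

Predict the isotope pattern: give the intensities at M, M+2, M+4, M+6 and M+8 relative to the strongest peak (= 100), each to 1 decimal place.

The 4 Le atoms are independent, so intensities follow the terms of (0.521 + 0.479)^4.
P(M) = 0.521^4 = 0.073680
P(M+2) = 4 × 0.521^3 × 0.479^1 = 0.270962
P(M+4) = 6 × 0.521^2 × 0.479^2 = 0.373678
P(M+6) = 4 × 0.521^1 × 0.479^3 = 0.229036
P(M+8) = 0.479^4 = 0.052643
The M+4 peak is largest (0.373678); scaling to 100 gives 19.7 : 72.5 : 100.0 : 61.3 : 14.1.

19.7 : 72.5 : 100.0 : 61.3 : 14.1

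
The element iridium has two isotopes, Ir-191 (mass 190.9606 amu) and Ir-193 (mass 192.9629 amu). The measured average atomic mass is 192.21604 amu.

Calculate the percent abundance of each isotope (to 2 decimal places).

Ir-191: 37.30%, Ir-193: 62.70%

Writing the weighted mean with unknown fraction x of Ir-191:
190.9606·x + 192.9629·(1 − x) = 192.21604
(190.9606 − 192.9629)·x = 192.21604 − 192.9629
x = -0.74686 / -2.0023 = 0.37300 → 37.30% Ir-191, 62.70% Ir-193.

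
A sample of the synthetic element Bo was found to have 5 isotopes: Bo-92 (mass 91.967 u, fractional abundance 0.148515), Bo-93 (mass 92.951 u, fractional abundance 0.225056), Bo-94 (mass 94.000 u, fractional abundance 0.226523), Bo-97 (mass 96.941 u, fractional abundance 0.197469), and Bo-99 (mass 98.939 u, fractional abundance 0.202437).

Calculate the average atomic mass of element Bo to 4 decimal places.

95.0426 u

The abundance-weighted mean is 0.148515 × 91.967 + 0.225056 × 92.951 + 0.226523 × 94.000 + 0.197469 × 96.941 + 0.202437 × 98.939
= 13.65848 + 20.91918 + 21.29316 + 19.14284 + 20.02891 = 95.04257 u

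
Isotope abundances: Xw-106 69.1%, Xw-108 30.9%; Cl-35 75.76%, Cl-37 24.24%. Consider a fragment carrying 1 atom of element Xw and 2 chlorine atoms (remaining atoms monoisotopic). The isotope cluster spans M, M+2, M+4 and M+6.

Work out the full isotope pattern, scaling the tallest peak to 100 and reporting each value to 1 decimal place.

Element Xw pattern (n=1): 0.6910 : 0.3090
Chlorine pattern (n=2): 0.57395776 : 0.36728448 : 0.05875776
Convolve the two distributions (both contribute in 2-u steps):
  M: 0.6910×0.57395776 = 0.396605
  M+2: 0.6910×0.36728448 + 0.3090×0.57395776 = 0.431147
  M+4: 0.6910×0.05875776 + 0.3090×0.36728448 = 0.154093
  M+6: 0.3090×0.05875776 = 0.018156
Scale to base peak (0.431147) = 100: 92.0 : 100.0 : 35.7 : 4.2

92.0 : 100.0 : 35.7 : 4.2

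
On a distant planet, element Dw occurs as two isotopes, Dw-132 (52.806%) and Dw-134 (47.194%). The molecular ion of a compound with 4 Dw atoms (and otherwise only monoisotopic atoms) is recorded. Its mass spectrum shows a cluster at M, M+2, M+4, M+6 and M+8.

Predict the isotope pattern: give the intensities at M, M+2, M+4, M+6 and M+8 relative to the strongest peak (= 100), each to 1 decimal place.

The 4 Dw atoms are independent, so intensities follow the terms of (0.52806 + 0.47194)^4.
P(M) = 0.52806^4 = 0.077756
P(M+2) = 4 × 0.52806^3 × 0.47194^1 = 0.277969
P(M+4) = 6 × 0.52806^2 × 0.47194^2 = 0.372642
P(M+6) = 4 × 0.52806^1 × 0.47194^3 = 0.222026
P(M+8) = 0.47194^4 = 0.049607
The M+4 peak is largest (0.372642); scaling to 100 gives 20.9 : 74.6 : 100.0 : 59.6 : 13.3.

20.9 : 74.6 : 100.0 : 59.6 : 13.3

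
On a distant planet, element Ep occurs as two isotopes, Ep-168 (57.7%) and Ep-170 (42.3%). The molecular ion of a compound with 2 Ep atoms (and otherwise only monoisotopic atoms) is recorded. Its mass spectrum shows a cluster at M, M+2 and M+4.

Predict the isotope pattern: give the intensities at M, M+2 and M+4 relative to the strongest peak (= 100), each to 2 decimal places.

68.20 : 100.00 : 36.66

The 2 Ep atoms are independent, so intensities follow the terms of (0.577 + 0.423)^2.
P(M) = 0.577^2 = 0.332929
P(M+2) = 2 × 0.577^1 × 0.423^1 = 0.488142
P(M+4) = 0.423^2 = 0.178929
The M+2 peak is largest (0.488142); scaling to 100 gives 68.20 : 100.00 : 36.66.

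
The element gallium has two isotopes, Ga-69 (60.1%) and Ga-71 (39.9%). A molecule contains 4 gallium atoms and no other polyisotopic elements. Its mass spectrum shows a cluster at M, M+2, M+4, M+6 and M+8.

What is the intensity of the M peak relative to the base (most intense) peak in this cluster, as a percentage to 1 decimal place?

37.7%

(0.601 + 0.399)^4 gives M 0.1305, M+2 0.3465, M+4 0.3450, M+6 0.1527, M+8 0.0253; the largest is M+2.
P(M+2) = C(4,1) × 0.601^3 × 0.399^1 = 4 × 0.2170818 × 0.3990 = 0.346463 (base)
P(M) = C(4,0) × 0.601^4 × 0.399^0 = 1 × 0.13046616 × 1.0000 = 0.130466
Relative intensity = 0.130466 / 0.346463 × 100 = 37.7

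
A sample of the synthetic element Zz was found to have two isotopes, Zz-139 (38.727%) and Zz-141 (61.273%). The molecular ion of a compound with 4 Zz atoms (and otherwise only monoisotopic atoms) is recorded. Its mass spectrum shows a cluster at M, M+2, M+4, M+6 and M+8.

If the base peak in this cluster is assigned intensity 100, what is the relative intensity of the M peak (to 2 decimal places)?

Term probabilities: M 0.0225, M+2 0.1424, M+4 0.3378, M+6 0.3564, M+8 0.1410. Base peak = M+6.
P(M+6) = C(4,3) × 0.38727^1 × 0.61273^3 = 4 × 0.38727 × 0.23004216 = 0.356354 (base)
P(M) = C(4,0) × 0.38727^4 × 0.61273^0 = 1 × 0.02249342 × 1.0000 = 0.022493
Relative intensity = 0.022493 / 0.356354 × 100 = 6.31

6.31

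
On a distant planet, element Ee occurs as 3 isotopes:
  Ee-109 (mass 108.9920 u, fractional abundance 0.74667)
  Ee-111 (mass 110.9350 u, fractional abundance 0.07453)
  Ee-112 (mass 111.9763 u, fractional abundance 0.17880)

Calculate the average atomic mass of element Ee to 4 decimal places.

109.6704 u

Weight each isotope mass by its fractional abundance: 0.74667 × 108.9920 + 0.07453 × 110.9350 + 0.17880 × 111.9763
= 81.38106 + 8.26799 + 20.02136 = 109.67041 u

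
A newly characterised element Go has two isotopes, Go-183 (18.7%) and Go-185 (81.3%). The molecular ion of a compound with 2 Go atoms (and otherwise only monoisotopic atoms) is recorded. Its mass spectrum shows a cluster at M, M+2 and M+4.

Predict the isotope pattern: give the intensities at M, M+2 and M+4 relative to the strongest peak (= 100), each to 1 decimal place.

5.3 : 46.0 : 100.0

The 2 Go atoms are independent, so intensities follow the terms of (0.187 + 0.813)^2.
P(M) = 0.187^2 = 0.034969
P(M+2) = 2 × 0.187^1 × 0.813^1 = 0.304062
P(M+4) = 0.813^2 = 0.660969
The M+4 peak is largest (0.660969); scaling to 100 gives 5.3 : 46.0 : 100.0.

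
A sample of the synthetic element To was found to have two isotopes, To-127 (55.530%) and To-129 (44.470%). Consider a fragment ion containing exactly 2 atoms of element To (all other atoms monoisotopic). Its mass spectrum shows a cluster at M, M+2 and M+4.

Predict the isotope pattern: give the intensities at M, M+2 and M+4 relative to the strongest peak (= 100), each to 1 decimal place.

62.4 : 100.0 : 40.0

Expanding (0.55530 + 0.44470)^2:
P(M) = 0.55530^2 = 0.308358
P(M+2) = 2 × 0.55530^1 × 0.44470^1 = 0.493884
P(M+4) = 0.44470^2 = 0.197758
The M+2 peak is largest (0.493884); scaling to 100 gives 62.4 : 100.0 : 40.0.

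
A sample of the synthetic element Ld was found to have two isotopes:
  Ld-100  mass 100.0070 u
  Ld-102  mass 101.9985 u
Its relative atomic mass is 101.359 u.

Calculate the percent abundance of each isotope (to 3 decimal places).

With x = fraction of Ld-100 (so Ld-102 is 1 − x):
100.0070·x + 101.9985·(1 − x) = 101.359
(100.0070 − 101.9985)·x = 101.359 − 101.9985
x = -0.6395 / -1.9915 = 0.32111 → 32.111% Ld-100, 67.889% Ld-102.

Ld-100: 32.111%, Ld-102: 67.889%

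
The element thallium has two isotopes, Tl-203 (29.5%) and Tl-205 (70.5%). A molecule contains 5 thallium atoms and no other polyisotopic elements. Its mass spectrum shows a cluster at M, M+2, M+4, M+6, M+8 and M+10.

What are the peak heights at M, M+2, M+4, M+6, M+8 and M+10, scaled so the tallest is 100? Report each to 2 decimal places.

Each Tl atom is independently Tl-203 (p = 0.295) or Tl-205 (q = 0.705); the cluster is the binomial expansion (p + q)^5.
P(M) = 0.295^5 = 0.002234
P(M+2) = 5 × 0.295^4 × 0.705^1 = 0.026696
P(M+4) = 10 × 0.295^3 × 0.705^2 = 0.127598
P(M+6) = 10 × 0.295^2 × 0.705^3 = 0.304938
P(M+8) = 5 × 0.295^1 × 0.705^4 = 0.364375
P(M+10) = 0.705^5 = 0.174159
The M+8 peak is largest (0.364375); scaling to 100 gives 0.61 : 7.33 : 35.02 : 83.69 : 100.00 : 47.80.

0.61 : 7.33 : 35.02 : 83.69 : 100.00 : 47.80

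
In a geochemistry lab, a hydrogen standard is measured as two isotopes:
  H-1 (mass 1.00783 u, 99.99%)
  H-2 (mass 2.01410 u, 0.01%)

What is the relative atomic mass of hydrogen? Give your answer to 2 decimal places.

Weight each isotope mass by its fractional abundance: 0.9999 × 1.00783 + 0.0001 × 2.01410
= 1.007729 + 0.000201 = 1.007930 u

1.01 u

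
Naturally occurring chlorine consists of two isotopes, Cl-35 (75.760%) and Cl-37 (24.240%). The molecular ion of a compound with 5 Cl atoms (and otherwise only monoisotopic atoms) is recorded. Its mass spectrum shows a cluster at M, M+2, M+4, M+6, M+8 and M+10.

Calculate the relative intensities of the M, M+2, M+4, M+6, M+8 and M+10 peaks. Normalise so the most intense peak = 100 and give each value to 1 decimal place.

Expanding (0.75760 + 0.24240)^5:
P(M) = 0.75760^5 = 0.249574
P(M+2) = 5 × 0.75760^4 × 0.24240^1 = 0.399266
P(M+4) = 10 × 0.75760^3 × 0.24240^2 = 0.255497
P(M+6) = 10 × 0.75760^2 × 0.24240^3 = 0.081748
P(M+8) = 5 × 0.75760^1 × 0.24240^4 = 0.013078
P(M+10) = 0.24240^5 = 0.000837
The M+2 peak is largest (0.399266); scaling to 100 gives 62.5 : 100.0 : 64.0 : 20.5 : 3.3 : 0.2.

62.5 : 100.0 : 64.0 : 20.5 : 3.3 : 0.2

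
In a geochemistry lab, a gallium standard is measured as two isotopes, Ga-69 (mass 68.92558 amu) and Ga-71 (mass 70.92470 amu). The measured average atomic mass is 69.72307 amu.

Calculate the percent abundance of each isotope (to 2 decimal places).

Ga-69: 60.11%, Ga-71: 39.89%

Let x be the fractional abundance of Ga-69; then Ga-71 has abundance 1 − x.
68.92558·x + 70.92470·(1 − x) = 69.72307
(68.92558 − 70.92470)·x = 69.72307 − 70.92470
x = -1.20163 / -1.99912 = 0.60108 → 60.11% Ga-69, 39.89% Ga-71.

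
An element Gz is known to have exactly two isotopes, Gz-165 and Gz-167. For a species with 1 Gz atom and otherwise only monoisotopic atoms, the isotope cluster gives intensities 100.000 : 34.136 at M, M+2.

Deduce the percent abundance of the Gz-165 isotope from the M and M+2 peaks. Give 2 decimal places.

74.55%

If p is the fraction of Gz that is Gz-165, then I(M+2)/I(M) = [C(1,1)·p^0·(1−p)] / p^1 = 1·(1−p)/p = 34.136/100.000 = 0.3414
(1−p)/p = 0.3414/1 = 0.3414  ⇒  p = 1/(1 + 0.3414) = 0.7455
Gz-165: 74.55%, Gz-167: 25.45%.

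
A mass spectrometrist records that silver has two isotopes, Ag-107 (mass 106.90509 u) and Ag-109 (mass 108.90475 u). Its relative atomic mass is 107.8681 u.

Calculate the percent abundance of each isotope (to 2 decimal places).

Ag-107: 51.84%, Ag-109: 48.16%

With x = fraction of Ag-107 (so Ag-109 is 1 − x):
106.90509·x + 108.90475·(1 − x) = 107.8681
(106.90509 − 108.90475)·x = 107.8681 − 108.90475
x = -1.03665 / -1.99966 = 0.51841 → 51.84% Ag-107, 48.16% Ag-109.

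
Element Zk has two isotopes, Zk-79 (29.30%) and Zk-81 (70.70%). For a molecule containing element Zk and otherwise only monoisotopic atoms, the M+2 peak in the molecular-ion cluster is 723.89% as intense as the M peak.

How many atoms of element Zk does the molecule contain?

With n Zk atoms, P(M+2)/P(M) = C(n,1)·p^(n−1)q / p^n = n·q/p = n · 0.7070/0.2930.
n = 7.2389 × 0.2930/0.7070 = 3.00 ≈ 3

3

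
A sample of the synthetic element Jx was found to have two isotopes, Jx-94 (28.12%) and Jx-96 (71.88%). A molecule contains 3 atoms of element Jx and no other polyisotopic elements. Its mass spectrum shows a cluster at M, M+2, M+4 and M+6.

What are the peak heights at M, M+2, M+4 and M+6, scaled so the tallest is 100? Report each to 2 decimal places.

The 3 Jx atoms are independent, so intensities follow the terms of (0.2812 + 0.7188)^3.
P(M) = 0.2812^3 = 0.022235
P(M+2) = 3 × 0.2812^2 × 0.7188^1 = 0.170514
P(M+4) = 3 × 0.2812^1 × 0.7188^2 = 0.435866
P(M+6) = 0.7188^3 = 0.371385
The M+4 peak is largest (0.435866); scaling to 100 gives 5.10 : 39.12 : 100.00 : 85.21.

5.10 : 39.12 : 100.00 : 85.21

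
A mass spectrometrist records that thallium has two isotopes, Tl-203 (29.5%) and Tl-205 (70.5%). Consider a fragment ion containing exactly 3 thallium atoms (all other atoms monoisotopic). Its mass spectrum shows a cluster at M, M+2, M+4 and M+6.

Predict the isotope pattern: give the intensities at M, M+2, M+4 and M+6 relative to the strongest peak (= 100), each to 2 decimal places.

5.84 : 41.84 : 100.00 : 79.66

The 3 Tl atoms are independent, so intensities follow the terms of (0.295 + 0.705)^3.
P(M) = 0.295^3 = 0.025672
P(M+2) = 3 × 0.295^2 × 0.705^1 = 0.184058
P(M+4) = 3 × 0.295^1 × 0.705^2 = 0.439867
P(M+6) = 0.705^3 = 0.350403
The M+4 peak is largest (0.439867); scaling to 100 gives 5.84 : 41.84 : 100.00 : 79.66.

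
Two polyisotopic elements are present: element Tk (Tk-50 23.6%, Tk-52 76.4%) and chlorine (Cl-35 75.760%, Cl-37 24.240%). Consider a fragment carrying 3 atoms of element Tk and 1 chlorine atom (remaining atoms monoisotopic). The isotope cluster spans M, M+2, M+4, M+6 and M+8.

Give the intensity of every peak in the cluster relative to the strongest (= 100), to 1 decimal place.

2.3 : 22.8 : 78.5 : 100.0 : 24.7

Element Tk pattern (n=3): 0.01314426 : 0.12765523 : 0.41325677 : 0.44594374
Chlorine pattern (n=1): 0.7576 : 0.2424
Convolve the two distributions (both contribute in 2-u steps):
  M: 0.01314426×0.7576 = 0.009958
  M+2: 0.01314426×0.2424 + 0.12765523×0.7576 = 0.099898
  M+4: 0.12765523×0.2424 + 0.41325677×0.7576 = 0.344027
  M+6: 0.41325677×0.2424 + 0.44594374×0.7576 = 0.438020
  M+8: 0.44594374×0.2424 = 0.108097
Scale to base peak (0.438020) = 100: 2.3 : 22.8 : 78.5 : 100.0 : 24.7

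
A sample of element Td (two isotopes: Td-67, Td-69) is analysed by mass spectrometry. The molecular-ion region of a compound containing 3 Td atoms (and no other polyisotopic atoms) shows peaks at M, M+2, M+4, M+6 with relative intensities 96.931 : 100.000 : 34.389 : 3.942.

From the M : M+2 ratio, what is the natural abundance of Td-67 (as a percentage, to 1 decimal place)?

Write p for the Td-67 fraction. I(M+2)/I(M) = [C(3,1)·p^2·(1−p)] / p^3 = 3·(1−p)/p = 100.000/96.931 = 1.0317
(1−p)/p = 1.0317/3 = 0.3439  ⇒  p = 1/(1 + 0.3439) = 0.7441
Td-67: 74.4%, Td-69: 25.6%.

74.4%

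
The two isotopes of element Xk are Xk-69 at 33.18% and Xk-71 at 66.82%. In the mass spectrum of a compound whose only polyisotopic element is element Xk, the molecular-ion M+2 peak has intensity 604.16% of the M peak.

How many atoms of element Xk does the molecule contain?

The M+2/M ratio from n Xk atoms is n · q/p = n · 0.6682/0.3318.
n = 6.0416 × 0.3318/0.6682 = 3.00 ≈ 3

3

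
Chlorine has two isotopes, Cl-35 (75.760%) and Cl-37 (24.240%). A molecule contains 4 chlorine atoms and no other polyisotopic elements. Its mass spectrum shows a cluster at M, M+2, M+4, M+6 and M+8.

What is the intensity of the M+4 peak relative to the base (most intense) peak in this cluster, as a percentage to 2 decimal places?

Binomial terms of (0.75760 + 0.24240)^4: M 0.3294, M+2 0.4216, M+4 0.2023, M+6 0.0432, M+8 0.0035 → M+2 is the base peak.
P(M+2) = C(4,1) × 0.75760^3 × 0.24240^1 = 4 × 0.4348304 × 0.2424 = 0.421612 (base)
P(M+4) = C(4,2) × 0.75760^2 × 0.24240^2 = 6 × 0.57395776 × 0.05875776 = 0.202347
Relative intensity = 0.202347 / 0.421612 × 100 = 47.99

47.99%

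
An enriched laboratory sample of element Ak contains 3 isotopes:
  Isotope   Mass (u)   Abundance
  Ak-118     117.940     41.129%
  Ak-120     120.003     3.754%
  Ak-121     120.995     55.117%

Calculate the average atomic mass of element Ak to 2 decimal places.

Average mass = Σ (abundance × isotope mass) = 0.41129 × 117.940 + 0.03754 × 120.003 + 0.55117 × 120.995
= 48.5075 + 4.5049 + 66.6888 = 119.7012 u

119.70 u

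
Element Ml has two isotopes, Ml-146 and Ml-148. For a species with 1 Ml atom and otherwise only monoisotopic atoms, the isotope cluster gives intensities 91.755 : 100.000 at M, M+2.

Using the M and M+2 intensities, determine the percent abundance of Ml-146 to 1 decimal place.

47.9%

Let p = fractional abundance of Ml-146. I(M+2)/I(M) = [C(1,1)·p^0·(1−p)] / p^1 = 1·(1−p)/p = 100.000/91.755 = 1.0899
(1−p)/p = 1.0899/1 = 1.0899  ⇒  p = 1/(1 + 1.0899) = 0.4785
Ml-146: 47.9%, Ml-148: 52.1%.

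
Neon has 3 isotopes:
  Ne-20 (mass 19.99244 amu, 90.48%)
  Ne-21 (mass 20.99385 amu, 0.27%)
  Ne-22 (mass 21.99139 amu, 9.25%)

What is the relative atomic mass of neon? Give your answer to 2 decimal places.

Average mass = Σ (abundance × isotope mass) = 0.9048 × 19.99244 + 0.0027 × 20.99385 + 0.0925 × 21.99139
= 18.089160 + 0.056683 + 2.034204 = 20.180047 amu

20.18 amu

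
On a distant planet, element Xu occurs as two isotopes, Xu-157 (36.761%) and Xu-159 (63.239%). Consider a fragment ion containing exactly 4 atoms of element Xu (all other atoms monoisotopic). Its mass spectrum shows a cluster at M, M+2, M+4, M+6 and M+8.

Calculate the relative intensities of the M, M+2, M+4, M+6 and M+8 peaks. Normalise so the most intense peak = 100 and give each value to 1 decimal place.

4.9 : 33.8 : 87.2 : 100.0 : 43.0

Expanding (0.36761 + 0.63239)^4:
P(M) = 0.36761^4 = 0.018262
P(M+2) = 4 × 0.36761^3 × 0.63239^1 = 0.125663
P(M+4) = 6 × 0.36761^2 × 0.63239^2 = 0.324262
P(M+6) = 4 × 0.36761^1 × 0.63239^3 = 0.371880
P(M+8) = 0.63239^4 = 0.159934
The M+6 peak is largest (0.371880); scaling to 100 gives 4.9 : 33.8 : 87.2 : 100.0 : 43.0.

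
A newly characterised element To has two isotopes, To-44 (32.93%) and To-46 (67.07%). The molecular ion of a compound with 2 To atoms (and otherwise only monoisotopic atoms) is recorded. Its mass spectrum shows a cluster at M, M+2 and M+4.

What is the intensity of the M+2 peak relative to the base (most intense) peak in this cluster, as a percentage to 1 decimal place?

98.2%

Term probabilities: M 0.1084, M+2 0.4417, M+4 0.4498. Base peak = M+4.
P(M+4) = C(2,2) × 0.3293^0 × 0.6707^2 = 1 × 1.0000 × 0.44983849 = 0.449838 (base)
P(M+2) = C(2,1) × 0.3293^1 × 0.6707^1 = 2 × 0.3293 × 0.6707 = 0.441723
Relative intensity = 0.441723 / 0.449838 × 100 = 98.2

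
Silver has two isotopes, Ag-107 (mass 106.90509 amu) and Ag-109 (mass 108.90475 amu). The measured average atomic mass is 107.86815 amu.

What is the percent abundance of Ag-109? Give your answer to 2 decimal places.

48.16%

With x = fraction of Ag-107 (so Ag-109 is 1 − x):
106.90509·x + 108.90475·(1 − x) = 107.86815
(106.90509 − 108.90475)·x = 107.86815 − 108.90475
x = -1.03660 / -1.99966 = 0.51839 → 51.84% Ag-107, 48.16% Ag-109.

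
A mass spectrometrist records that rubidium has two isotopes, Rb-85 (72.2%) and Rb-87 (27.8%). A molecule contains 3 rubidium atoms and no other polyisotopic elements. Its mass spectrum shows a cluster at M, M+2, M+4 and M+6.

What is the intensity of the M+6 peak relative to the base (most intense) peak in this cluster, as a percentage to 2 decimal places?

Term probabilities: M 0.3764, M+2 0.4348, M+4 0.1674, M+6 0.0215. Base peak = M+2.
P(M+2) = C(3,1) × 0.722^2 × 0.278^1 = 3 × 0.521284 × 0.2780 = 0.434751 (base)
P(M+6) = C(3,3) × 0.722^0 × 0.278^3 = 1 × 1.0000 × 0.02148495 = 0.021485
Relative intensity = 0.021485 / 0.434751 × 100 = 4.94

4.94%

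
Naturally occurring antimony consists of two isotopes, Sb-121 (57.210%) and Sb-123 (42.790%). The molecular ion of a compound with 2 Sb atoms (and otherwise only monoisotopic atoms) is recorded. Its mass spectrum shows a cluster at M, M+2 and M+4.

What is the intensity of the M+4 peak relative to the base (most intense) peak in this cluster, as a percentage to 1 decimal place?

37.4%

Binomial terms of (0.57210 + 0.42790)^2: M 0.3273, M+2 0.4896, M+4 0.1831 → M+2 is the base peak.
P(M+2) = C(2,1) × 0.57210^1 × 0.42790^1 = 2 × 0.5721 × 0.4279 = 0.489603 (base)
P(M+4) = C(2,2) × 0.57210^0 × 0.42790^2 = 1 × 1.0000 × 0.18309841 = 0.183098
Relative intensity = 0.183098 / 0.489603 × 100 = 37.4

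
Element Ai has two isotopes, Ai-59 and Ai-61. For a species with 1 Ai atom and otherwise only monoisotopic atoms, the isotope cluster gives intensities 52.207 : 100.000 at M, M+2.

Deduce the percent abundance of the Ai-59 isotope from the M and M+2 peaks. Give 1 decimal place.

If p is the fraction of Ai that is Ai-59, then I(M+2)/I(M) = [C(1,1)·p^0·(1−p)] / p^1 = 1·(1−p)/p = 100.000/52.207 = 1.9155
(1−p)/p = 1.9155/1 = 1.9155  ⇒  p = 1/(1 + 1.9155) = 0.3430
Ai-59: 34.3%, Ai-61: 65.7%.

34.3%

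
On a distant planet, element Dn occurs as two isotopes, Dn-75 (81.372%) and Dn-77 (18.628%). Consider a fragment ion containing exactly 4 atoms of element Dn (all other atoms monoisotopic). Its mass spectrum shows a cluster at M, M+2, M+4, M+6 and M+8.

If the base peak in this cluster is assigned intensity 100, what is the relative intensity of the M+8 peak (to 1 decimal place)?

0.3

Term probabilities: M 0.4384, M+2 0.4015, M+4 0.1379, M+6 0.0210, M+8 0.0012. Base peak = M.
P(M) = C(4,0) × 0.81372^4 × 0.18628^0 = 1 × 0.4384297 × 1.0000 = 0.438430 (base)
P(M+8) = C(4,4) × 0.81372^0 × 0.18628^4 = 1 × 1.0000 × 0.00120411 = 0.001204
Relative intensity = 0.001204 / 0.438430 × 100 = 0.3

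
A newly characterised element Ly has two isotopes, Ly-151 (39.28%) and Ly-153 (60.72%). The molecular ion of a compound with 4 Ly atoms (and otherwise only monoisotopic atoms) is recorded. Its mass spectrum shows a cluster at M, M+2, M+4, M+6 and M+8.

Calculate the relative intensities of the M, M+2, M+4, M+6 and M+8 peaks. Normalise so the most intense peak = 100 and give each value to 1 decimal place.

6.8 : 41.8 : 97.0 : 100.0 : 38.6

Each Ly atom is independently Ly-151 (p = 0.3928) or Ly-153 (q = 0.6072); the cluster is the binomial expansion (p + q)^4.
P(M) = 0.3928^4 = 0.023806
P(M+2) = 4 × 0.3928^3 × 0.6072^1 = 0.147199
P(M+4) = 6 × 0.3928^2 × 0.6072^2 = 0.341317
P(M+6) = 4 × 0.3928^1 × 0.6072^3 = 0.351744
P(M+8) = 0.6072^4 = 0.135934
The M+6 peak is largest (0.351744); scaling to 100 gives 6.8 : 41.8 : 97.0 : 100.0 : 38.6.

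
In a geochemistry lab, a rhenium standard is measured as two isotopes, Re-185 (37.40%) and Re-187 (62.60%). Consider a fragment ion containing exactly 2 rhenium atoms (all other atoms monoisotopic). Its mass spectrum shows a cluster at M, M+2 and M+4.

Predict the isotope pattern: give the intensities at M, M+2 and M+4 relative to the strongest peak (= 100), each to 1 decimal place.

29.9 : 100.0 : 83.7

The 2 Re atoms are independent, so intensities follow the terms of (0.3740 + 0.6260)^2.
P(M) = 0.3740^2 = 0.139876
P(M+2) = 2 × 0.3740^1 × 0.6260^1 = 0.468248
P(M+4) = 0.6260^2 = 0.391876
The M+2 peak is largest (0.468248); scaling to 100 gives 29.9 : 100.0 : 83.7.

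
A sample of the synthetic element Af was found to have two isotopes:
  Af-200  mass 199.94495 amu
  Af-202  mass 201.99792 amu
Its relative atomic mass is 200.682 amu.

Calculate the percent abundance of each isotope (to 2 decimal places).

Af-200: 64.10%, Af-202: 35.90%

Let x be the fractional abundance of Af-200; then Af-202 has abundance 1 − x.
199.94495·x + 201.99792·(1 − x) = 200.682
(199.94495 − 201.99792)·x = 200.682 − 201.99792
x = -1.31592 / -2.05297 = 0.64098 → 64.10% Af-200, 35.90% Af-202.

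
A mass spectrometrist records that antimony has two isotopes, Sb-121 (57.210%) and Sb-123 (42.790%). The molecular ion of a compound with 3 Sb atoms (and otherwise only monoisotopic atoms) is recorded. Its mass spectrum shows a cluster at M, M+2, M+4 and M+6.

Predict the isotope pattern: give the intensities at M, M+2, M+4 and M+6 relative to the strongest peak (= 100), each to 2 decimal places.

44.57 : 100.00 : 74.79 : 18.65

Each Sb atom is independently Sb-121 (p = 0.57210) or Sb-123 (q = 0.42790); the cluster is the binomial expansion (p + q)^3.
P(M) = 0.57210^3 = 0.187247
P(M+2) = 3 × 0.57210^2 × 0.42790^1 = 0.420153
P(M+4) = 3 × 0.57210^1 × 0.42790^2 = 0.314252
P(M+6) = 0.42790^3 = 0.078348
The M+2 peak is largest (0.420153); scaling to 100 gives 44.57 : 100.00 : 74.79 : 18.65.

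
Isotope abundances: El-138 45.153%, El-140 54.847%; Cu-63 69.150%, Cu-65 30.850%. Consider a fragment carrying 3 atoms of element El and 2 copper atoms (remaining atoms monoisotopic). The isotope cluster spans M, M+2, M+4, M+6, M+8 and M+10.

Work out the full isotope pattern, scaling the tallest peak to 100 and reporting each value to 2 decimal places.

Element El pattern (n=3): 0.09205764 : 0.33546511 : 0.40748687 : 0.16499038
Copper pattern (n=2): 0.47817225 : 0.4266555 : 0.09517225
Convolve the two distributions (both contribute in 2-u steps):
  M: 0.09205764×0.47817225 = 0.044019
  M+2: 0.09205764×0.4266555 + 0.33546511×0.47817225 = 0.199687
  M+4: 0.09205764×0.09517225 + 0.33546511×0.4266555 + 0.40748687×0.47817225 = 0.346738
  M+6: 0.33546511×0.09517225 + 0.40748687×0.4266555 + 0.16499038×0.47817225 = 0.284677
  M+8: 0.40748687×0.09517225 + 0.16499038×0.4266555 = 0.109175
  M+10: 0.16499038×0.09517225 = 0.015703
Scale to base peak (0.346738) = 100: 12.70 : 57.59 : 100.00 : 82.10 : 31.49 : 4.53

12.70 : 57.59 : 100.00 : 82.10 : 31.49 : 4.53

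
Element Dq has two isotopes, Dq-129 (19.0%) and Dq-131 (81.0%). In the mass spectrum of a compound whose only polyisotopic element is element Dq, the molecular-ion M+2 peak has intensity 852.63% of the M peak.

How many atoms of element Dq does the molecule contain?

For n independent Dq atoms, I(M+2)/I(M) = n · (abundance Dq-131) / (abundance Dq-129) = n · 0.810/0.190.
n = 8.5263 × 0.190/0.810 = 2.00 ≈ 2

2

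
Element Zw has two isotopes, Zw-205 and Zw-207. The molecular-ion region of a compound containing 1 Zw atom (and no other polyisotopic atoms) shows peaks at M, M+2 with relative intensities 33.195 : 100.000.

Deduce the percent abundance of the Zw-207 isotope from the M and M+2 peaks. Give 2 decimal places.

If p is the fraction of Zw that is Zw-205, then I(M+2)/I(M) = [C(1,1)·p^0·(1−p)] / p^1 = 1·(1−p)/p = 100.000/33.195 = 3.0125
(1−p)/p = 3.0125/1 = 3.0125  ⇒  p = 1/(1 + 3.0125) = 0.2492
Zw-205: 24.92%, Zw-207: 75.08%.

75.08%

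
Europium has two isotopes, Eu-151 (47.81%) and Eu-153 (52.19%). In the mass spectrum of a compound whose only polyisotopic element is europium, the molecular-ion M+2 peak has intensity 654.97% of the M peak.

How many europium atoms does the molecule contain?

For n independent Eu atoms, I(M+2)/I(M) = n · (abundance Eu-153) / (abundance Eu-151) = n · 0.5219/0.4781.
n = 6.5497 × 0.4781/0.5219 = 6.00 ≈ 6

6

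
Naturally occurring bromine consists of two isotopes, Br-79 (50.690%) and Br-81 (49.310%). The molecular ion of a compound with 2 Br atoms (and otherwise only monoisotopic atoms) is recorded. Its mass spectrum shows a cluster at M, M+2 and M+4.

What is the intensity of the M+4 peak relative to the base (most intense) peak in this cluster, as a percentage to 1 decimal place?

48.6%

Term probabilities: M 0.2569, M+2 0.4999, M+4 0.2431. Base peak = M+2.
P(M+2) = C(2,1) × 0.50690^1 × 0.49310^1 = 2 × 0.5069 × 0.4931 = 0.499905 (base)
P(M+4) = C(2,2) × 0.50690^0 × 0.49310^2 = 1 × 1.0000 × 0.24314761 = 0.243148
Relative intensity = 0.243148 / 0.499905 × 100 = 48.6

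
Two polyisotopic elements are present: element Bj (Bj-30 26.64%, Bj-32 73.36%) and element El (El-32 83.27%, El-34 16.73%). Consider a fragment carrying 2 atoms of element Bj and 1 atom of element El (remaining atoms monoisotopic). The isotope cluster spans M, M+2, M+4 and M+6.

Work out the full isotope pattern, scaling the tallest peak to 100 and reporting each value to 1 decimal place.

Element Bj pattern (n=2): 0.07096896 : 0.39086208 : 0.53816896
Element El pattern (n=1): 0.8327 : 0.1673
Convolve the two distributions (both contribute in 2-u steps):
  M: 0.07096896×0.8327 = 0.059096
  M+2: 0.07096896×0.1673 + 0.39086208×0.8327 = 0.337344
  M+4: 0.39086208×0.1673 + 0.53816896×0.8327 = 0.513525
  M+6: 0.53816896×0.1673 = 0.090036
Scale to base peak (0.513525) = 100: 11.5 : 65.7 : 100.0 : 17.5

11.5 : 65.7 : 100.0 : 17.5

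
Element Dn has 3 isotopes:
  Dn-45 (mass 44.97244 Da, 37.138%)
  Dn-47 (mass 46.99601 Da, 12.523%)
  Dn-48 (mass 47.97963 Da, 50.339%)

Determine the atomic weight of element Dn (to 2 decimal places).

The abundance-weighted mean is 0.37138 × 44.97244 + 0.12523 × 46.99601 + 0.50339 × 47.97963
= 16.701865 + 5.885310 + 24.152466 = 46.739641 Da

46.74 Da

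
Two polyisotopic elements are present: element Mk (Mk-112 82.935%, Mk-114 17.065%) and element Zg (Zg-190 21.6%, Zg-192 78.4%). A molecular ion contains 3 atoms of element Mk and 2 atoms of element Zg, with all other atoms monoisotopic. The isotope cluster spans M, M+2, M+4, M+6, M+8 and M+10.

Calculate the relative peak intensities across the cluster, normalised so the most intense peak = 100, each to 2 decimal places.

5.62 : 44.29 : 100.00 : 50.97 : 9.77 : 0.65

Element Mk pattern (n=3): 0.5704447 : 0.35213018 : 0.07245556 : 0.00496957
Element Zg pattern (n=2): 0.046656 : 0.338688 : 0.614656
Convolve the two distributions (both contribute in 2-u steps):
  M: 0.5704447×0.046656 = 0.026615
  M+2: 0.5704447×0.338688 + 0.35213018×0.046656 = 0.209632
  M+4: 0.5704447×0.614656 + 0.35213018×0.338688 + 0.07245556×0.046656 = 0.473270
  M+6: 0.35213018×0.614656 + 0.07245556×0.338688 + 0.00496957×0.046656 = 0.241211
  M+8: 0.07245556×0.614656 + 0.00496957×0.338688 = 0.046218
  M+10: 0.00496957×0.614656 = 0.003055
Scale to base peak (0.473270) = 100: 5.62 : 44.29 : 100.00 : 50.97 : 9.77 : 0.65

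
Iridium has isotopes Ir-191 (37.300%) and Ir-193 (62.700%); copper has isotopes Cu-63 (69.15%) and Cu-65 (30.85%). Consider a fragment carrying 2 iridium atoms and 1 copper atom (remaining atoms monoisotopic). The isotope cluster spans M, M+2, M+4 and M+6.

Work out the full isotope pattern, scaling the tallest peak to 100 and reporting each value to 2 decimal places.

Iridium pattern (n=2): 0.139129 : 0.467742 : 0.393129
Copper pattern (n=1): 0.6915 : 0.3085
Convolve the two distributions (both contribute in 2-u steps):
  M: 0.139129×0.6915 = 0.096208
  M+2: 0.139129×0.3085 + 0.467742×0.6915 = 0.366365
  M+4: 0.467742×0.3085 + 0.393129×0.6915 = 0.416147
  M+6: 0.393129×0.3085 = 0.121280
Scale to base peak (0.416147) = 100: 23.12 : 88.04 : 100.00 : 29.14

23.12 : 88.04 : 100.00 : 29.14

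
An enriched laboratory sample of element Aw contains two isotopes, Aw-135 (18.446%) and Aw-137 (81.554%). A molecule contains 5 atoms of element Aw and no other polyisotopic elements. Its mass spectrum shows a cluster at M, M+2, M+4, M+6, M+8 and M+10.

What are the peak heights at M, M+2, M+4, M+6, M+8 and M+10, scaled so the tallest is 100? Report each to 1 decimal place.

0.1 : 1.2 : 10.2 : 45.2 : 100.0 : 88.4

The 5 Aw atoms are independent, so intensities follow the terms of (0.18446 + 0.81554)^5.
P(M) = 0.18446^5 = 0.000214
P(M+2) = 5 × 0.18446^4 × 0.81554^1 = 0.004721
P(M+4) = 10 × 0.18446^3 × 0.81554^2 = 0.041744
P(M+6) = 10 × 0.18446^2 × 0.81554^3 = 0.184561
P(M+8) = 5 × 0.18446^1 × 0.81554^4 = 0.407994
P(M+10) = 0.81554^5 = 0.360767
The M+8 peak is largest (0.407994); scaling to 100 gives 0.1 : 1.2 : 10.2 : 45.2 : 100.0 : 88.4.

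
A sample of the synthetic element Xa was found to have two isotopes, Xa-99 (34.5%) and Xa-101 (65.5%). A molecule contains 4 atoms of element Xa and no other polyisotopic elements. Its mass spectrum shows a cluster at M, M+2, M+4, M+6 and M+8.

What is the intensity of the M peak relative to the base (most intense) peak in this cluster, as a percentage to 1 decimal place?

3.7%

(0.345 + 0.655)^4 gives M 0.0142, M+2 0.1076, M+4 0.3064, M+6 0.3878, M+8 0.1841; the largest is M+6.
P(M+6) = C(4,3) × 0.345^1 × 0.655^3 = 4 × 0.3450 × 0.28101138 = 0.387796 (base)
P(M) = C(4,0) × 0.345^4 × 0.655^0 = 1 × 0.01416695 × 1.0000 = 0.014167
Relative intensity = 0.014167 / 0.387796 × 100 = 3.7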